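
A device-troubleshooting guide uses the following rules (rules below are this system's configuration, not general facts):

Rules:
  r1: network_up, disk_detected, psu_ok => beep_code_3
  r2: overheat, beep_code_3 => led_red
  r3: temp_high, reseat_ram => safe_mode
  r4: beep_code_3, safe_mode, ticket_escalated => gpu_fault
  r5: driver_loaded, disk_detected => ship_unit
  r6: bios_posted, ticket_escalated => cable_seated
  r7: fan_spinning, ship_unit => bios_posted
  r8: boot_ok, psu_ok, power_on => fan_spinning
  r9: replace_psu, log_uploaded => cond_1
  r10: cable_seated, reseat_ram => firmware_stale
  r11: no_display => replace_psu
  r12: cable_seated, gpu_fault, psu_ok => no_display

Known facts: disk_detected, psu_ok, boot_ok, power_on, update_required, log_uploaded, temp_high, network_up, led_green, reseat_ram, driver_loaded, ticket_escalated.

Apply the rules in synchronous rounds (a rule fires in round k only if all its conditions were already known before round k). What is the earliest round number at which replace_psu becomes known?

Round 1 — r1, r3, r5, r8, derive beep_code_3, safe_mode, ship_unit, fan_spinning.
Round 2 — r4, r7, derive gpu_fault, bios_posted.
Round 3 — r6, derive cable_seated.
Round 4 — r10, r12, derive firmware_stale, no_display.
Round 5 — r11, derive replace_psu.
replace_psu first appears in round 5.

5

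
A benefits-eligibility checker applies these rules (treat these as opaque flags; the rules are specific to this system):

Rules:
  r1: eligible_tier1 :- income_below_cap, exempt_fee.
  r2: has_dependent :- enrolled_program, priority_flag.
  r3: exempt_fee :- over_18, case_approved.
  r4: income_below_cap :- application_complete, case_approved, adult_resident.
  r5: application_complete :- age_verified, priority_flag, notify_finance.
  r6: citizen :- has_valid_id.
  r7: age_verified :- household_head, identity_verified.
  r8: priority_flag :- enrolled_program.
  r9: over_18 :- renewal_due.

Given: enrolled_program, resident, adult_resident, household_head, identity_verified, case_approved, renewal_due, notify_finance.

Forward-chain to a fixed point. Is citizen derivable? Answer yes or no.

Round 1 — r7, r8, r9, derive age_verified, priority_flag, over_18.
Round 2 — r2, r3, r5, derive has_dependent, exempt_fee, application_complete.
Round 3 — r4, derive income_below_cap.
Round 4 — r1, derive eligible_tier1.
Fixed point reached. citizen is concluded only by r6; r6 needs has_valid_id (never derived).

no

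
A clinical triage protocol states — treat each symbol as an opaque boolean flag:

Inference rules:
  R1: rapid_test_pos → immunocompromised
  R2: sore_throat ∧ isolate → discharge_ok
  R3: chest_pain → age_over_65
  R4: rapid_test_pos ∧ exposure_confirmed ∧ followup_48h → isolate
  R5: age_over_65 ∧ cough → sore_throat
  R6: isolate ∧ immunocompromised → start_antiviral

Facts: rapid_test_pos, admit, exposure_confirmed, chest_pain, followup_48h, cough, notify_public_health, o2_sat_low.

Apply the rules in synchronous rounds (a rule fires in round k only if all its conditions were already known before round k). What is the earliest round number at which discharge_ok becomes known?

3

[1] R1 [rapid_test_pos → immunocompromised]; R3 [chest_pain → age_over_65]; R4 [rapid_test_pos ∧ exposure_confirmed ∧ followup_48h → isolate]. ⇒ new: immunocompromised, age_over_65, isolate.
[2] R5 [age_over_65 ∧ cough → sore_throat]; R6 [isolate ∧ immunocompromised → start_antiviral]. ⇒ new: sore_throat, start_antiviral.
[3] R2 [sore_throat ∧ isolate → discharge_ok]. ⇒ new: discharge_ok.
discharge_ok first appears in round 3.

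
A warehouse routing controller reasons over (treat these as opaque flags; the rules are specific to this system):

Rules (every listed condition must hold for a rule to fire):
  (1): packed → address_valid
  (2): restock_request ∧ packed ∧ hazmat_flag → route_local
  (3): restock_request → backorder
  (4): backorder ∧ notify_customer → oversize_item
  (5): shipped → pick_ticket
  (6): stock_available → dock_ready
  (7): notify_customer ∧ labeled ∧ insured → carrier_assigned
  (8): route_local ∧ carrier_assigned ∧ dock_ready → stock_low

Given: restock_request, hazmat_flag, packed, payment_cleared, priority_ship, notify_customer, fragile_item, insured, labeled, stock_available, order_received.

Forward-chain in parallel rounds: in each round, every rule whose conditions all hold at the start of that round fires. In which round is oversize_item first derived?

2

Round 1: (1) [packed → address_valid]; (2) [restock_request ∧ packed ∧ hazmat_flag → route_local]; (3) [restock_request → backorder]; (6) [stock_available → dock_ready]; (7) [notify_customer ∧ labeled ∧ insured → carrier_assigned]. Adds address_valid, route_local, backorder, dock_ready, carrier_assigned.
Round 2: (4) [backorder ∧ notify_customer → oversize_item]; (8) [route_local ∧ carrier_assigned ∧ dock_ready → stock_low]. Adds oversize_item, stock_low.
oversize_item first appears in round 2.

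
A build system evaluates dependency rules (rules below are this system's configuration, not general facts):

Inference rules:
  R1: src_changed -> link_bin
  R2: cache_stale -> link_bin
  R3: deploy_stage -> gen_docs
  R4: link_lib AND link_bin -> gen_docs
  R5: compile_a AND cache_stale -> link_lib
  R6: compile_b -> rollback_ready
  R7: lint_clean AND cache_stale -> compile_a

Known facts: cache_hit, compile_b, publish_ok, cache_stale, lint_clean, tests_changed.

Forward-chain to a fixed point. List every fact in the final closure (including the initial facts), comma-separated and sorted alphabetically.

cache_hit, cache_stale, compile_a, compile_b, gen_docs, link_bin, link_lib, lint_clean, publish_ok, rollback_ready, tests_changed

[1] R2 [cache_stale -> link_bin]; R6 [compile_b -> rollback_ready]; R7 [lint_clean AND cache_stale -> compile_a]. ⇒ new: link_bin, rollback_ready, compile_a.
[2] R5 [compile_a AND cache_stale -> link_lib]. ⇒ new: link_lib.
[3] R4 [link_lib AND link_bin -> gen_docs]. ⇒ new: gen_docs.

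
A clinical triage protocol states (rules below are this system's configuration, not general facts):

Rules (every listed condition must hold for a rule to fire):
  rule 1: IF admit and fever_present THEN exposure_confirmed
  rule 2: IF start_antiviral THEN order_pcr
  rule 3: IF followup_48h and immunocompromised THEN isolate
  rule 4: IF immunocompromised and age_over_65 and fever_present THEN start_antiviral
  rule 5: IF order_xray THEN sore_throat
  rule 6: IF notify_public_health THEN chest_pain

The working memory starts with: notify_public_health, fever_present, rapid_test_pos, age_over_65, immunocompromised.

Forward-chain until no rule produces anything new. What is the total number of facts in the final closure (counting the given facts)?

8

Round 1 fires rule 4, rule 6, giving start_antiviral, chest_pain.
Round 2 fires rule 2, giving order_pcr.
Closure: {age_over_65, chest_pain, fever_present, immunocompromised, notify_public_health, order_pcr, rapid_test_pos, start_antiviral} — 8 facts.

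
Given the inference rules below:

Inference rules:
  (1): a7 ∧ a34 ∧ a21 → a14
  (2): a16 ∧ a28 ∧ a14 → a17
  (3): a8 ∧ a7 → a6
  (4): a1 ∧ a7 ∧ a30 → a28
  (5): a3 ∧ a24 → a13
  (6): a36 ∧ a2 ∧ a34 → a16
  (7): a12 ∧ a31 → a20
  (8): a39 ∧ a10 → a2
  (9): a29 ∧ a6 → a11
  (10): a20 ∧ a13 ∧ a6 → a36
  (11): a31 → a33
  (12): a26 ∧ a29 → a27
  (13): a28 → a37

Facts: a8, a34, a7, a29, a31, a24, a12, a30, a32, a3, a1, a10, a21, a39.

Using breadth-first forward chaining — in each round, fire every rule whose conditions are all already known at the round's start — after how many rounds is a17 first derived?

4

Round 1 — (1), (3), (4), (5), (7), (8), (11), derive a14, a6, a28, a13, a20, a2, a33.
Round 2 — (9), (10), (13), derive a11, a36, a37.
Round 3 — (6), derive a16.
Round 4 — (2), derive a17.
a17 first appears in round 4.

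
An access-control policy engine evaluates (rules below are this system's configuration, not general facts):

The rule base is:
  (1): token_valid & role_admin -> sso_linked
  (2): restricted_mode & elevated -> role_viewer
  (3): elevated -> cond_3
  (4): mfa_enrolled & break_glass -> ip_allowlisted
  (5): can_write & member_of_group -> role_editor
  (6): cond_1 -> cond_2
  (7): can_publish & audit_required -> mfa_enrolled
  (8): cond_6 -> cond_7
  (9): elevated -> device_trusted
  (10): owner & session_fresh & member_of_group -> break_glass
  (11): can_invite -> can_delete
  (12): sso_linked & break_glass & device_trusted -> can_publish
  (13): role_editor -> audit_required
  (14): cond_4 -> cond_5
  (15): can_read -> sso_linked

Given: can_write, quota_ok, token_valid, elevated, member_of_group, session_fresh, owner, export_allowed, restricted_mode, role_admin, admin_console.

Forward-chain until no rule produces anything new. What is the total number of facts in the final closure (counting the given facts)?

21

Round 1: (1) [token_valid & role_admin -> sso_linked]; (2) [restricted_mode & elevated -> role_viewer]; (3) [elevated -> cond_3]; (5) [can_write & member_of_group -> role_editor]; (9) [elevated -> device_trusted]; (10) [owner & session_fresh & member_of_group -> break_glass]. Adds sso_linked, role_viewer, cond_3, role_editor, device_trusted, break_glass.
Round 2: (12) [sso_linked & break_glass & device_trusted -> can_publish]; (13) [role_editor -> audit_required]. Adds can_publish, audit_required.
Round 3: (7) [can_publish & audit_required -> mfa_enrolled]. Adds mfa_enrolled.
Round 4: (4) [mfa_enrolled & break_glass -> ip_allowlisted]. Adds ip_allowlisted.
Closure: {admin_console, audit_required, break_glass, can_publish, can_write, cond_3, device_trusted, elevated, export_allowed, ip_allowlisted, member_of_group, mfa_enrolled, owner, quota_ok, restricted_mode, role_admin, role_editor, role_viewer, session_fresh, sso_linked, token_valid} — 21 facts.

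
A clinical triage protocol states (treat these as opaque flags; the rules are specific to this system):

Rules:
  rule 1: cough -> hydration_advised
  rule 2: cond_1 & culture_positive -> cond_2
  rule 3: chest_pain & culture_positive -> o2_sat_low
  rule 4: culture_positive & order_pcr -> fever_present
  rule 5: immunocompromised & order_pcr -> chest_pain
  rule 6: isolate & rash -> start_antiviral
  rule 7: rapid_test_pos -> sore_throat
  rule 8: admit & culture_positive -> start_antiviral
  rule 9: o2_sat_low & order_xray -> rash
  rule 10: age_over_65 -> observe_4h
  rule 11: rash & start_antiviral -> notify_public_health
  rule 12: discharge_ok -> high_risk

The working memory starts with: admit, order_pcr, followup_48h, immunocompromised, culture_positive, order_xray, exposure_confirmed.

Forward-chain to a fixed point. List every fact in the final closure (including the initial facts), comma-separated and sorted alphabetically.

admit, chest_pain, culture_positive, exposure_confirmed, fever_present, followup_48h, immunocompromised, notify_public_health, o2_sat_low, order_pcr, order_xray, rash, start_antiviral

Round 1 — rule 4, rule 5, rule 8, derive fever_present, chest_pain, start_antiviral.
Round 2 — rule 3, derive o2_sat_low.
Round 3 — rule 9, derive rash.
Round 4 — rule 11, derive notify_public_health.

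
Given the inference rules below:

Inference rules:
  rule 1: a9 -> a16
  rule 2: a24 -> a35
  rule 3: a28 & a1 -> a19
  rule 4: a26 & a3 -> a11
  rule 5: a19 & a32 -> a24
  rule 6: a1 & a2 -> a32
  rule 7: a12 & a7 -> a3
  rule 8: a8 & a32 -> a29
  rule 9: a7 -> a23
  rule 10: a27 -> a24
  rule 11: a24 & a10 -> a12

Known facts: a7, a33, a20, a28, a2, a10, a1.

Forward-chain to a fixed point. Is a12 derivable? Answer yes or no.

Round 1 fires rule 3, rule 6, rule 9, giving a19, a32, a23.
Round 2 fires rule 5, giving a24.
Round 3 fires rule 2, rule 11, giving a35, a12.
Round 4 fires rule 7, giving a3.
a12 appears in round 3, so it is derivable.

yes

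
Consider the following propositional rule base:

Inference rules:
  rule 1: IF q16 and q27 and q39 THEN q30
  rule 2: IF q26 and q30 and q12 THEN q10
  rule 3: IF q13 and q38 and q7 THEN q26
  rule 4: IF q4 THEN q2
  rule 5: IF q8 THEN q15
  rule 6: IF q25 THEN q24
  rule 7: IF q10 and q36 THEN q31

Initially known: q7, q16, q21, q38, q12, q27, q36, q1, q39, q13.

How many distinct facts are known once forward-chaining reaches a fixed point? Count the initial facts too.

14

[1] rule 1 [IF q16 and q27 and q39 THEN q30]; rule 3 [IF q13 and q38 and q7 THEN q26]. ⇒ new: q30, q26.
[2] rule 2 [IF q26 and q30 and q12 THEN q10]. ⇒ new: q10.
[3] rule 7 [IF q10 and q36 THEN q31]. ⇒ new: q31.
Closure: {q1, q10, q12, q13, q16, q21, q26, q27, q30, q31, q36, q38, q39, q7} — 14 facts.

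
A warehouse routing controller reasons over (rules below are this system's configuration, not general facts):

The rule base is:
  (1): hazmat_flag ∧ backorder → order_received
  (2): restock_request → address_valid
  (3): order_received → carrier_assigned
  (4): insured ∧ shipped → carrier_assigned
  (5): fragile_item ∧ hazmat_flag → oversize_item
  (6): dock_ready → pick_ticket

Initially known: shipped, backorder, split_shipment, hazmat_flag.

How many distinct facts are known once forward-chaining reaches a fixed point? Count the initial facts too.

Round 1: (1) [hazmat_flag ∧ backorder → order_received]. Adds order_received.
Round 2: (3) [order_received → carrier_assigned]. Adds carrier_assigned.
Closure: {backorder, carrier_assigned, hazmat_flag, order_received, shipped, split_shipment} — 6 facts.

6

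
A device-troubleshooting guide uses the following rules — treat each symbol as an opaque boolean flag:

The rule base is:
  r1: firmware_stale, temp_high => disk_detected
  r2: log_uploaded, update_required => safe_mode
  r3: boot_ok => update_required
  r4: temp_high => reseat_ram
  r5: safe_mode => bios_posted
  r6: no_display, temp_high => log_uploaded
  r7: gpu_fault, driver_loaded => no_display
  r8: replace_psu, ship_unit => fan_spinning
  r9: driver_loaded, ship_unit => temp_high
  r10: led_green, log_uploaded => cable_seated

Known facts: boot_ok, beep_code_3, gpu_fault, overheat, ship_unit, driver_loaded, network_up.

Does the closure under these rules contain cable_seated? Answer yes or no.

Round 1: r3 [boot_ok => update_required]; r7 [gpu_fault, driver_loaded => no_display]; r9 [driver_loaded, ship_unit => temp_high]. Adds update_required, no_display, temp_high.
Round 2: r4 [temp_high => reseat_ram]; r6 [no_display, temp_high => log_uploaded]. Adds reseat_ram, log_uploaded.
Round 3: r2 [log_uploaded, update_required => safe_mode]. Adds safe_mode.
Round 4: r5 [safe_mode => bios_posted]. Adds bios_posted.
Fixed point reached. cable_seated is concluded only by r10; r10 needs led_green (never derived).

no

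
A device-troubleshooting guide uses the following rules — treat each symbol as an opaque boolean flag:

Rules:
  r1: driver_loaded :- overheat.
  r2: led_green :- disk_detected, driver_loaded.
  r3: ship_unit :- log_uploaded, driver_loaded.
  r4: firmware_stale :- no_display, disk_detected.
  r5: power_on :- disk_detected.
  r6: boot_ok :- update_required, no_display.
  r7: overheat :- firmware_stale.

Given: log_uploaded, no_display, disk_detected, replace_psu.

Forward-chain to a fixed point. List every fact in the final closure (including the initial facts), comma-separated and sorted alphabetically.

Round 1: r4 [firmware_stale :- no_display, disk_detected.]; r5 [power_on :- disk_detected.]. New: firmware_stale, power_on.
Round 2: r7 [overheat :- firmware_stale.]. New: overheat.
Round 3: r1 [driver_loaded :- overheat.]. New: driver_loaded.
Round 4: r2 [led_green :- disk_detected, driver_loaded.]; r3 [ship_unit :- log_uploaded, driver_loaded.]. New: led_green, ship_unit.

disk_detected, driver_loaded, firmware_stale, led_green, log_uploaded, no_display, overheat, power_on, replace_psu, ship_unit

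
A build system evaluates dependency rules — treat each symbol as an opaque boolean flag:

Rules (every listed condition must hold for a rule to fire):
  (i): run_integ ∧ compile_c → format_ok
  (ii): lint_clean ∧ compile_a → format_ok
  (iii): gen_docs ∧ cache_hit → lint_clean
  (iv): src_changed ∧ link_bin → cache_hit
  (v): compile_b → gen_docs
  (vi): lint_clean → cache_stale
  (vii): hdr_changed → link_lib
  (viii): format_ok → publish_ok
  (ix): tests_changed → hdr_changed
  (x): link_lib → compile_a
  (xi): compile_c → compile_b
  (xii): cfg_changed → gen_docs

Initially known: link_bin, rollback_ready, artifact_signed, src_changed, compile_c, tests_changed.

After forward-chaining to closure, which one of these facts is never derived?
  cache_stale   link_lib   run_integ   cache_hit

Round 1: (iv) [src_changed ∧ link_bin → cache_hit]; (ix) [tests_changed → hdr_changed]; (xi) [compile_c → compile_b]. Adds cache_hit, hdr_changed, compile_b.
Round 2: (v) [compile_b → gen_docs]; (vii) [hdr_changed → link_lib]. Adds gen_docs, link_lib.
Round 3: (iii) [gen_docs ∧ cache_hit → lint_clean]; (x) [link_lib → compile_a]. Adds lint_clean, compile_a.
Round 4: (ii) [lint_clean ∧ compile_a → format_ok]; (vi) [lint_clean → cache_stale]. Adds format_ok, cache_stale.
Round 5: (viii) [format_ok → publish_ok]. Adds publish_ok.
Derived: cache_stale (round 4), link_lib (round 2), cache_hit (round 1). run_integ never appears in any round.

run_integ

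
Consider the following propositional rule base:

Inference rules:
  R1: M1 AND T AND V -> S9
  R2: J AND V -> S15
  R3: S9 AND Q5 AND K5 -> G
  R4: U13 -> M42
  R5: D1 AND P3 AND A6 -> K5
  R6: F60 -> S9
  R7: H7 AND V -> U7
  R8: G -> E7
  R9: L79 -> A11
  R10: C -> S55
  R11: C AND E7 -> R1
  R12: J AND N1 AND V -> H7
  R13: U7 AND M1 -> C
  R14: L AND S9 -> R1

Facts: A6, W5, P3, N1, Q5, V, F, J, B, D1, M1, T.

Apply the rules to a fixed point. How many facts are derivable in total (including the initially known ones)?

[1] R1 [M1 AND T AND V -> S9]; R2 [J AND V -> S15]; R5 [D1 AND P3 AND A6 -> K5]; R12 [J AND N1 AND V -> H7]. ⇒ new: S9, S15, K5, H7.
[2] R3 [S9 AND Q5 AND K5 -> G]; R7 [H7 AND V -> U7]. ⇒ new: G, U7.
[3] R8 [G -> E7]; R13 [U7 AND M1 -> C]. ⇒ new: E7, C.
[4] R10 [C -> S55]; R11 [C AND E7 -> R1]. ⇒ new: S55, R1.
Closure: {A6, B, C, D1, E7, F, G, H7, J, K5, M1, N1, P3, Q5, R1, S15, S55, S9, T, U7, V, W5} — 22 facts.

22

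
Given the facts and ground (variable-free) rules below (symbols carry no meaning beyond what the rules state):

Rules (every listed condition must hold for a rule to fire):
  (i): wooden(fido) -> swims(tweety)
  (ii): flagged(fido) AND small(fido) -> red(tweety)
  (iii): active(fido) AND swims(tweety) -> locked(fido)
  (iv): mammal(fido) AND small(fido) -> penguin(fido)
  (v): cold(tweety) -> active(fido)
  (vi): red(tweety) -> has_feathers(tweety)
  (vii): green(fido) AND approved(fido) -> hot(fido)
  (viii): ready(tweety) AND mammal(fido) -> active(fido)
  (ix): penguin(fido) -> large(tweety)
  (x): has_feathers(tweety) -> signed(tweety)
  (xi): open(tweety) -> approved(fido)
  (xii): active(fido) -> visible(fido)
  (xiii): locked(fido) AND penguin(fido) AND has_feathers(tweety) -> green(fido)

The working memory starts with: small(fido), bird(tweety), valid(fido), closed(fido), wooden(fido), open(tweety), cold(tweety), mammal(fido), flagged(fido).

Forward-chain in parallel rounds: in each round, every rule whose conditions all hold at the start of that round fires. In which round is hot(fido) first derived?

4

Round 1 — (i), (ii), (iv), (v), (xi), derive swims(tweety), red(tweety), penguin(fido), active(fido), approved(fido).
Round 2 — (iii), (vi), (ix), (xii), derive locked(fido), has_feathers(tweety), large(tweety), visible(fido).
Round 3 — (x), (xiii), derive signed(tweety), green(fido).
Round 4 — (vii), derive hot(fido).
hot(fido) first appears in round 4.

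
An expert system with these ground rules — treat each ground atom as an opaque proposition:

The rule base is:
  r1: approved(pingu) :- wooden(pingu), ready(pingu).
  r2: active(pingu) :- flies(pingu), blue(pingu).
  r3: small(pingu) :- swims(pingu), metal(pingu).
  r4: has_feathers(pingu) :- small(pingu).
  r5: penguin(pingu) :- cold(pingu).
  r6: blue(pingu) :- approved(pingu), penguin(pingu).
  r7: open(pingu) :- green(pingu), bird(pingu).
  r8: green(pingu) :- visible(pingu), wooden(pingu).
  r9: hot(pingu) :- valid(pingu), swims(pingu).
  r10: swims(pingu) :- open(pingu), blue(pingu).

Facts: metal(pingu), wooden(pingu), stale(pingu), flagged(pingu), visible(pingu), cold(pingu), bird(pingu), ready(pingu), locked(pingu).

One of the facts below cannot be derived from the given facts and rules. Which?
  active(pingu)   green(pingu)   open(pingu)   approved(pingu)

Round 1 fires r1, r5, r8, giving approved(pingu), penguin(pingu), green(pingu).
Round 2 fires r6, r7, giving blue(pingu), open(pingu).
Round 3 fires r10, giving swims(pingu).
Round 4 fires r3, giving small(pingu).
Round 5 fires r4, giving has_feathers(pingu).
Derived: open(pingu) (round 2), approved(pingu) (round 1), green(pingu) (round 1). active(pingu) never appears in any round.

active(pingu)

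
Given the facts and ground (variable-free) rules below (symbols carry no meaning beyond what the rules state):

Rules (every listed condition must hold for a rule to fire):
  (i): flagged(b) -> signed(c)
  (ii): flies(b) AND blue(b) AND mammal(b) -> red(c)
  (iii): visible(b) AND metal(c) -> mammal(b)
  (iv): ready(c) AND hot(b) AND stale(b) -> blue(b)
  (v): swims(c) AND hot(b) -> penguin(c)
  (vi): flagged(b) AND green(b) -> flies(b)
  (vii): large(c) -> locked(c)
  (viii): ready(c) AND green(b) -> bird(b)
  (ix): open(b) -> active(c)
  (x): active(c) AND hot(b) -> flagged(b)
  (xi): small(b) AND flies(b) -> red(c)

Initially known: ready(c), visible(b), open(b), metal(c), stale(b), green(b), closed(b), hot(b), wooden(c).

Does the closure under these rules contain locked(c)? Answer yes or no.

no

Round 1 — (iii), (iv), (viii), (ix), derive mammal(b), blue(b), bird(b), active(c).
Round 2 — (x), derive flagged(b).
Round 3 — (i), (vi), derive signed(c), flies(b).
Round 4 — (ii), derive red(c).
Fixed point reached. locked(c) is concluded only by (vii); (vii) needs large(c) (never derived).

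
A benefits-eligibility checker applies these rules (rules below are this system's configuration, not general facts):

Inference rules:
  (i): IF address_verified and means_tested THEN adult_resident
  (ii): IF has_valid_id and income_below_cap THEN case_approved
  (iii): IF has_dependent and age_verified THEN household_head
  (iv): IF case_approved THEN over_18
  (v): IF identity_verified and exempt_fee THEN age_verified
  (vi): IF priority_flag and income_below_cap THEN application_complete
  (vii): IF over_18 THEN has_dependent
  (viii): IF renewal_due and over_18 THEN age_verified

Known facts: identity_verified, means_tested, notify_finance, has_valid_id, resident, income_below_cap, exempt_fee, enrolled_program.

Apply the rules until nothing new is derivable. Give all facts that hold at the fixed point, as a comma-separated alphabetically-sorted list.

age_verified, case_approved, enrolled_program, exempt_fee, has_dependent, has_valid_id, household_head, identity_verified, income_below_cap, means_tested, notify_finance, over_18, resident

Round 1 — (ii), (v), derive case_approved, age_verified.
Round 2 — (iv), derive over_18.
Round 3 — (vii), derive has_dependent.
Round 4 — (iii), derive household_head.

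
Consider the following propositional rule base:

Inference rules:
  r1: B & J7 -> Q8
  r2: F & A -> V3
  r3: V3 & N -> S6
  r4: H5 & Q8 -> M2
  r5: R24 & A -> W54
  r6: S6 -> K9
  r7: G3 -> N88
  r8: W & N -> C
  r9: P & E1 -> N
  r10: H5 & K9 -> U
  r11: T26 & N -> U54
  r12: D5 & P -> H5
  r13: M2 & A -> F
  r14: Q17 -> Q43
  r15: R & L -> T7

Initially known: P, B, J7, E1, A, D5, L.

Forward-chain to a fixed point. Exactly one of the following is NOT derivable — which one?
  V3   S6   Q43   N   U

Round 1: r1 [B & J7 -> Q8]; r9 [P & E1 -> N]; r12 [D5 & P -> H5]. New: Q8, N, H5.
Round 2: r4 [H5 & Q8 -> M2]. New: M2.
Round 3: r13 [M2 & A -> F]. New: F.
Round 4: r2 [F & A -> V3]. New: V3.
Round 5: r3 [V3 & N -> S6]. New: S6.
Round 6: r6 [S6 -> K9]. New: K9.
Round 7: r10 [H5 & K9 -> U]. New: U.
Derived: V3 (round 4), S6 (round 5), N (round 1), U (round 7). Q43 never appears in any round.

Q43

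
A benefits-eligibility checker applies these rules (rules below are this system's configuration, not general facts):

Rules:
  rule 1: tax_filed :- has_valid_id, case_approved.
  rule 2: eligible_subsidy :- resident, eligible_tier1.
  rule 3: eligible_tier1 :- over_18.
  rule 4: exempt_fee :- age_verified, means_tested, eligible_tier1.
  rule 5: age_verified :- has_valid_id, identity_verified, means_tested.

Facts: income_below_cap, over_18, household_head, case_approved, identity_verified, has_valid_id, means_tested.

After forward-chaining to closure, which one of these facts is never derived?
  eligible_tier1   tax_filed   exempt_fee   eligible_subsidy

Round 1 — rule 1, rule 3, rule 5, derive tax_filed, eligible_tier1, age_verified.
Round 2 — rule 4, derive exempt_fee.
Derived: tax_filed (round 1), eligible_tier1 (round 1), exempt_fee (round 2). eligible_subsidy never appears in any round.

eligible_subsidy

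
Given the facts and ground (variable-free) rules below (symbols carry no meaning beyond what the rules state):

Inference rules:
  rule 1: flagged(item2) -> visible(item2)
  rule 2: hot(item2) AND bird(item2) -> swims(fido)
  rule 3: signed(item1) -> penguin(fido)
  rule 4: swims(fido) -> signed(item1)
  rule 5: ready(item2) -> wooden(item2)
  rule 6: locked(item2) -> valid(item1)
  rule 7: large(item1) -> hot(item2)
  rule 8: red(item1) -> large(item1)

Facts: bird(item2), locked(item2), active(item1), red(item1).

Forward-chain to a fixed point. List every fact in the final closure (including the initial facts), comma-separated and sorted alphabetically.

active(item1), bird(item2), hot(item2), large(item1), locked(item2), penguin(fido), red(item1), signed(item1), swims(fido), valid(item1)

Round 1: rule 6 [locked(item2) -> valid(item1)]; rule 8 [red(item1) -> large(item1)]. Adds valid(item1), large(item1).
Round 2: rule 7 [large(item1) -> hot(item2)]. Adds hot(item2).
Round 3: rule 2 [hot(item2) AND bird(item2) -> swims(fido)]. Adds swims(fido).
Round 4: rule 4 [swims(fido) -> signed(item1)]. Adds signed(item1).
Round 5: rule 3 [signed(item1) -> penguin(fido)]. Adds penguin(fido).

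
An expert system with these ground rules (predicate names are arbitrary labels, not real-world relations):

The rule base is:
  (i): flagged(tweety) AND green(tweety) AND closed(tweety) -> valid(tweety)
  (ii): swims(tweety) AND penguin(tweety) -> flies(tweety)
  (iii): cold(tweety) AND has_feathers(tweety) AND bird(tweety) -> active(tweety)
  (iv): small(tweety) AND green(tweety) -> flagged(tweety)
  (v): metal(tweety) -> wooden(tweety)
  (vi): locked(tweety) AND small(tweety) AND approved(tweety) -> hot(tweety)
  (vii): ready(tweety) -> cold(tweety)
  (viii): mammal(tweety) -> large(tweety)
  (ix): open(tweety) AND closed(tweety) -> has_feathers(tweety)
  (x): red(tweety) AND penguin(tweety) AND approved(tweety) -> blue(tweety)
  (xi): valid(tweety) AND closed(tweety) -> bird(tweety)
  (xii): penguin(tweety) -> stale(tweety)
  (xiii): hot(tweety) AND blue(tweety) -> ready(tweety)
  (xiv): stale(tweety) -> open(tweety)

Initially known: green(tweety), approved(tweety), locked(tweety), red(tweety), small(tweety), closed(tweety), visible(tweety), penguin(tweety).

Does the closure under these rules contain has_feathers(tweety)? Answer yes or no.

[1] (iv) [small(tweety) AND green(tweety) -> flagged(tweety)]; (vi) [locked(tweety) AND small(tweety) AND approved(tweety) -> hot(tweety)]; (x) [red(tweety) AND penguin(tweety) AND approved(tweety) -> blue(tweety)]; (xii) [penguin(tweety) -> stale(tweety)]. ⇒ new: flagged(tweety), hot(tweety), blue(tweety), stale(tweety).
[2] (i) [flagged(tweety) AND green(tweety) AND closed(tweety) -> valid(tweety)]; (xiii) [hot(tweety) AND blue(tweety) -> ready(tweety)]; (xiv) [stale(tweety) -> open(tweety)]. ⇒ new: valid(tweety), ready(tweety), open(tweety).
[3] (vii) [ready(tweety) -> cold(tweety)]; (ix) [open(tweety) AND closed(tweety) -> has_feathers(tweety)]; (xi) [valid(tweety) AND closed(tweety) -> bird(tweety)]. ⇒ new: cold(tweety), has_feathers(tweety), bird(tweety).
[4] (iii) [cold(tweety) AND has_feathers(tweety) AND bird(tweety) -> active(tweety)]. ⇒ new: active(tweety).
has_feathers(tweety) appears in round 3, so it is derivable.

yes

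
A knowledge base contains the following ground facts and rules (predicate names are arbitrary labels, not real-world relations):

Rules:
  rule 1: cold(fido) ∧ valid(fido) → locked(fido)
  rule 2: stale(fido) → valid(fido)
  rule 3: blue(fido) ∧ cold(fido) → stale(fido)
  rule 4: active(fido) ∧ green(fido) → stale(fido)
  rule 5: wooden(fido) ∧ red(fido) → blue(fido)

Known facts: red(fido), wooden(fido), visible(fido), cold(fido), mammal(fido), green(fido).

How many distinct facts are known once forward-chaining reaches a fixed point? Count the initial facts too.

Round 1: rule 5 [wooden(fido) ∧ red(fido) → blue(fido)]. New: blue(fido).
Round 2: rule 3 [blue(fido) ∧ cold(fido) → stale(fido)]. New: stale(fido).
Round 3: rule 2 [stale(fido) → valid(fido)]. New: valid(fido).
Round 4: rule 1 [cold(fido) ∧ valid(fido) → locked(fido)]. New: locked(fido).
Closure: {blue(fido), cold(fido), green(fido), locked(fido), mammal(fido), red(fido), stale(fido), valid(fido), visible(fido), wooden(fido)} — 10 facts.

10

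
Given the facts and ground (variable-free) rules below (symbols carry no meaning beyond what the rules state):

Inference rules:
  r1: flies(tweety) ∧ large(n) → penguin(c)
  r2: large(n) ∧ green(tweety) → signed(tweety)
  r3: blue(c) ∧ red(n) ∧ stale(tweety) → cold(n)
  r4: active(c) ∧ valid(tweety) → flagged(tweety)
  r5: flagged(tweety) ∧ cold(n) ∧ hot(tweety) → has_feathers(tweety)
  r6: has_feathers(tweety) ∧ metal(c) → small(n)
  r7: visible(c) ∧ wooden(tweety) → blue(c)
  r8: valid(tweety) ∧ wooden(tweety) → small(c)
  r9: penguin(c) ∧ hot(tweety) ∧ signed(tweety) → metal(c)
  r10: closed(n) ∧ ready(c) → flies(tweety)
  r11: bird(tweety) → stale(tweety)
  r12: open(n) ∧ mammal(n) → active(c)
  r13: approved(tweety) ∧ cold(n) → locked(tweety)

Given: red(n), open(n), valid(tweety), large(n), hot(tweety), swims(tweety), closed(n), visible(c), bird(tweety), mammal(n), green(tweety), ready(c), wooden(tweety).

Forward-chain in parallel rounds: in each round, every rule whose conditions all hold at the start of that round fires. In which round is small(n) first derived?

4

Round 1 fires r2, r7, r8, r10, r11, r12, giving signed(tweety), blue(c), small(c), flies(tweety), stale(tweety), active(c).
Round 2 fires r1, r3, r4, giving penguin(c), cold(n), flagged(tweety).
Round 3 fires r5, r9, giving has_feathers(tweety), metal(c).
Round 4 fires r6, giving small(n).
small(n) first appears in round 4.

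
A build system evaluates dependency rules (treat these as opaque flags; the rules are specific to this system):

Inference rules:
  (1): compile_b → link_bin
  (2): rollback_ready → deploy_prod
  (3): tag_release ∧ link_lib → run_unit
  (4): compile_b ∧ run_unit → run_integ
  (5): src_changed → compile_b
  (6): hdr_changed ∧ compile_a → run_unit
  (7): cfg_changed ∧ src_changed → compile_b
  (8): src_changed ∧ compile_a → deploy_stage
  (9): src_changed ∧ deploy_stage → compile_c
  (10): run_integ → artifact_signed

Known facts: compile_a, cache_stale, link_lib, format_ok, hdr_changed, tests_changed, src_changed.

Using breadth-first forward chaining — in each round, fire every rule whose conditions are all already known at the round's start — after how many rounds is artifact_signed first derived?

3

Round 1 — (5), (6), (8), derive compile_b, run_unit, deploy_stage.
Round 2 — (1), (4), (9), derive link_bin, run_integ, compile_c.
Round 3 — (10), derive artifact_signed.
artifact_signed first appears in round 3.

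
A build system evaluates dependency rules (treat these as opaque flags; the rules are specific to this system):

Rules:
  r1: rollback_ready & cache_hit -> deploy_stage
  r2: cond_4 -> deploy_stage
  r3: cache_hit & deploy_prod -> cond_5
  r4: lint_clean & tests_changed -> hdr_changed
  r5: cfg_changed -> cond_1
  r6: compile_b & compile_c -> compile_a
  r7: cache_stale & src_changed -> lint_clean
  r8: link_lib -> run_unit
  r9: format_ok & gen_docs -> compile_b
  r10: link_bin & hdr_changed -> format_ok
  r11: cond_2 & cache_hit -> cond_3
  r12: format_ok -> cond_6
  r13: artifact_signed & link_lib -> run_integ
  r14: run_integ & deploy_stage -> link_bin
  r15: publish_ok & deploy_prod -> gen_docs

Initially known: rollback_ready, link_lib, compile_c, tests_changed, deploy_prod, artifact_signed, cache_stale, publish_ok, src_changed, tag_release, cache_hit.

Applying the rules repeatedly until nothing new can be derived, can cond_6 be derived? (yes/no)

yes

Round 1: r1 [rollback_ready & cache_hit -> deploy_stage]; r3 [cache_hit & deploy_prod -> cond_5]; r7 [cache_stale & src_changed -> lint_clean]; r8 [link_lib -> run_unit]; r13 [artifact_signed & link_lib -> run_integ]; r15 [publish_ok & deploy_prod -> gen_docs]. New: deploy_stage, cond_5, lint_clean, run_unit, run_integ, gen_docs.
Round 2: r4 [lint_clean & tests_changed -> hdr_changed]; r14 [run_integ & deploy_stage -> link_bin]. New: hdr_changed, link_bin.
Round 3: r10 [link_bin & hdr_changed -> format_ok]. New: format_ok.
Round 4: r9 [format_ok & gen_docs -> compile_b]; r12 [format_ok -> cond_6]. New: compile_b, cond_6.
Round 5: r6 [compile_b & compile_c -> compile_a]. New: compile_a.
cond_6 appears in round 4, so it is derivable.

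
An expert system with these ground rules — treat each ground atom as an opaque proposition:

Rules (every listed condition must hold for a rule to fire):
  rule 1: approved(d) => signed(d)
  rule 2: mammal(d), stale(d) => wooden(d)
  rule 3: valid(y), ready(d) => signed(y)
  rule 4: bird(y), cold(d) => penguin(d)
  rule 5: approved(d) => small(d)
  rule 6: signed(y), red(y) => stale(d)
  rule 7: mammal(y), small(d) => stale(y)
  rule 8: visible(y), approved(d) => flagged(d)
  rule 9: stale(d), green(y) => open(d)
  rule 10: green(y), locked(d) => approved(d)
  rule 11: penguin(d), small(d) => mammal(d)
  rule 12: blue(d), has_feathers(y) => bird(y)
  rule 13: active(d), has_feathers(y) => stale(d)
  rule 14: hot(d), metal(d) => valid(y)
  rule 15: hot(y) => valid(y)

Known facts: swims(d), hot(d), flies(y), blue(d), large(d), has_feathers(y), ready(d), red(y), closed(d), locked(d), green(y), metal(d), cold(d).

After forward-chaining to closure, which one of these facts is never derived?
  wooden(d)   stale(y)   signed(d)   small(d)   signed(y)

Round 1 fires rule 10, rule 12, rule 14, giving approved(d), bird(y), valid(y).
Round 2 fires rule 1, rule 3, rule 4, rule 5, giving signed(d), signed(y), penguin(d), small(d).
Round 3 fires rule 6, rule 11, giving stale(d), mammal(d).
Round 4 fires rule 2, rule 9, giving wooden(d), open(d).
Derived: wooden(d) (round 4), signed(d) (round 2), signed(y) (round 2), small(d) (round 2). stale(y) never appears in any round.

stale(y)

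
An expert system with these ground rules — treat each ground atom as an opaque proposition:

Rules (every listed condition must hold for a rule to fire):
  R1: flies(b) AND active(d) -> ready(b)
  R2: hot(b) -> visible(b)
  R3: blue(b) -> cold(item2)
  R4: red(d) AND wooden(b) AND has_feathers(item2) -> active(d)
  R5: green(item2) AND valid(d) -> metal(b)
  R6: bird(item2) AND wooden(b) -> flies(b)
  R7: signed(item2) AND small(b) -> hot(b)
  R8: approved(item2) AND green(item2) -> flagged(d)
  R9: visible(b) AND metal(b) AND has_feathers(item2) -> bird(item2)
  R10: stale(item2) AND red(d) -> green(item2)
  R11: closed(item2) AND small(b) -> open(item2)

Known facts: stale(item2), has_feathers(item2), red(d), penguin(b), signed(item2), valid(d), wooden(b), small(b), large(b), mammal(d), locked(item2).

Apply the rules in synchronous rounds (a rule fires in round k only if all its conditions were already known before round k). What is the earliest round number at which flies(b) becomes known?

4

Round 1: R4 [red(d) AND wooden(b) AND has_feathers(item2) -> active(d)]; R7 [signed(item2) AND small(b) -> hot(b)]; R10 [stale(item2) AND red(d) -> green(item2)]. New: active(d), hot(b), green(item2).
Round 2: R2 [hot(b) -> visible(b)]; R5 [green(item2) AND valid(d) -> metal(b)]. New: visible(b), metal(b).
Round 3: R9 [visible(b) AND metal(b) AND has_feathers(item2) -> bird(item2)]. New: bird(item2).
Round 4: R6 [bird(item2) AND wooden(b) -> flies(b)]. New: flies(b).
flies(b) first appears in round 4.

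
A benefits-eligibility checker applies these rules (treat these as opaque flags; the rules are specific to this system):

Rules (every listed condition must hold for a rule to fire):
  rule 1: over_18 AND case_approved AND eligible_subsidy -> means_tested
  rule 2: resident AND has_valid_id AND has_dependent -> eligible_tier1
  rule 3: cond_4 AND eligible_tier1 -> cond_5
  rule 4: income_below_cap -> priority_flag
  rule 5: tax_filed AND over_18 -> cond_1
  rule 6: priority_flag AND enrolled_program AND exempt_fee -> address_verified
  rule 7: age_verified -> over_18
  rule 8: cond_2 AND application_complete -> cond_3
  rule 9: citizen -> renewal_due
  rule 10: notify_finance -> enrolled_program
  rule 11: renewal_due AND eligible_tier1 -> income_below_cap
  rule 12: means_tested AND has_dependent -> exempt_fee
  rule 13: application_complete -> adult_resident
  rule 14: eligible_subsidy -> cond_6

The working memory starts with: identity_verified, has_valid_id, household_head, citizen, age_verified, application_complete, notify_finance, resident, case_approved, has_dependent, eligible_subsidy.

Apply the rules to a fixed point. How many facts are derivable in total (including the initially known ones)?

22

Round 1: rule 2 [resident AND has_valid_id AND has_dependent -> eligible_tier1]; rule 7 [age_verified -> over_18]; rule 9 [citizen -> renewal_due]; rule 10 [notify_finance -> enrolled_program]; rule 13 [application_complete -> adult_resident]; rule 14 [eligible_subsidy -> cond_6]. Adds eligible_tier1, over_18, renewal_due, enrolled_program, adult_resident, cond_6.
Round 2: rule 1 [over_18 AND case_approved AND eligible_subsidy -> means_tested]; rule 11 [renewal_due AND eligible_tier1 -> income_below_cap]. Adds means_tested, income_below_cap.
Round 3: rule 4 [income_below_cap -> priority_flag]; rule 12 [means_tested AND has_dependent -> exempt_fee]. Adds priority_flag, exempt_fee.
Round 4: rule 6 [priority_flag AND enrolled_program AND exempt_fee -> address_verified]. Adds address_verified.
Closure: {address_verified, adult_resident, age_verified, application_complete, case_approved, citizen, cond_6, eligible_subsidy, eligible_tier1, enrolled_program, exempt_fee, has_dependent, has_valid_id, household_head, identity_verified, income_below_cap, means_tested, notify_finance, over_18, priority_flag, renewal_due, resident} — 22 facts.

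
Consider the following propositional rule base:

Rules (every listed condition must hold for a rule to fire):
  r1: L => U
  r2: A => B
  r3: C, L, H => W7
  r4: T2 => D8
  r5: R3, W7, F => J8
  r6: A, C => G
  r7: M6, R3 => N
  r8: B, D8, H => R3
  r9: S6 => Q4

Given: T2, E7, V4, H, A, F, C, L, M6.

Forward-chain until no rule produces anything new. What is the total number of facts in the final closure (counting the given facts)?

Round 1: r1 [L => U]; r2 [A => B]; r3 [C, L, H => W7]; r4 [T2 => D8]; r6 [A, C => G]. New: U, B, W7, D8, G.
Round 2: r8 [B, D8, H => R3]. New: R3.
Round 3: r5 [R3, W7, F => J8]; r7 [M6, R3 => N]. New: J8, N.
Closure: {A, B, C, D8, E7, F, G, H, J8, L, M6, N, R3, T2, U, V4, W7} — 17 facts.

17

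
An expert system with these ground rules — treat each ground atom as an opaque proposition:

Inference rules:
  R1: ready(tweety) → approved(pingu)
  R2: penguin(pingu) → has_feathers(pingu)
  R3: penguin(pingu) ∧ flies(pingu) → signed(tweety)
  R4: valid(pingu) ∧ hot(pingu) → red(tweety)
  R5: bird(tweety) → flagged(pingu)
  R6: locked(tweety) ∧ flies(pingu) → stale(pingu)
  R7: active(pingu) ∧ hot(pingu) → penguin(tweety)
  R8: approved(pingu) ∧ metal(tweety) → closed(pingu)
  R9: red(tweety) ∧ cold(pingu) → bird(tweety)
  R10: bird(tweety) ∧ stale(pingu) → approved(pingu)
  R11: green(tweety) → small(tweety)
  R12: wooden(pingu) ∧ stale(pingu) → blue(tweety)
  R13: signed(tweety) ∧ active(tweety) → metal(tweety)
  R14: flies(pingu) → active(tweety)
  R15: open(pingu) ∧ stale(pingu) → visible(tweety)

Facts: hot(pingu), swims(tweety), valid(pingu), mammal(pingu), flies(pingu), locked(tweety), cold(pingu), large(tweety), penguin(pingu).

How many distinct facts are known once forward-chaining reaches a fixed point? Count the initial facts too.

19

Round 1 fires R2, R3, R4, R6, R14, giving has_feathers(pingu), signed(tweety), red(tweety), stale(pingu), active(tweety).
Round 2 fires R9, R13, giving bird(tweety), metal(tweety).
Round 3 fires R5, R10, giving flagged(pingu), approved(pingu).
Round 4 fires R8, giving closed(pingu).
Closure: {active(tweety), approved(pingu), bird(tweety), closed(pingu), cold(pingu), flagged(pingu), flies(pingu), has_feathers(pingu), hot(pingu), large(tweety), locked(tweety), mammal(pingu), metal(tweety), penguin(pingu), red(tweety), signed(tweety), stale(pingu), swims(tweety), valid(pingu)} — 19 facts.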